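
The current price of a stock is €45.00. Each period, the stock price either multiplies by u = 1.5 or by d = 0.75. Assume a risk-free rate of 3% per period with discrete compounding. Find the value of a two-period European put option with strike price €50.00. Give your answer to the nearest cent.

Risk-neutral probability p = (1 + 0.03 − 0.75)/(1.5 − 0.75) = 0.2800/0.7500 = 0.3733
Terminal stock prices: S_uu = 101.2, S_ud = 50.62, S_dd = 25.31
Terminal payoffs (K − S): max(-51.25, 0) = 0, max(-0.625, 0) = 0, max(24.69, 0) = 24.69
Node u (S = 67.5): V_u = 1/1.03·[0.3733·0.0000 + 0.6267·0.0000] = 0.0000
Node d (S = 33.75): V_d = 1/1.03·[0.3733·0.0000 + 0.6267·24.6875] = 15.0202
Node 0 (S = 45): V_0 = 1/1.03·[0.3733·0.0000 + 0.6267·15.0202] = 9.1385

€9.14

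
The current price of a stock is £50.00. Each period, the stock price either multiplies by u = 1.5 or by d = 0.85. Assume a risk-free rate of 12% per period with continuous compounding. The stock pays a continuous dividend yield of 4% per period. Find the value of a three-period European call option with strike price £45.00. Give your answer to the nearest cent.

£15.58

Per-period risk-free factor R = e^0.12 = 1.1275; dividend-adjusted growth = e^(0.12−0.04) = 1.0833.
Risk-neutral probability p = (1.0833 − 0.85)/(1.5 − 0.85) = 0.2333/0.6500 = 0.3589
Terminal stock prices: S_uuu = 168.8, S_uud = 95.62, S_udd = 54.19, S_ddd = 30.71
Terminal payoffs (S − K): max(123.8, 0) = 123.8, max(50.62, 0) = 50.62, max(9.187, 0) = 9.187, max(-14.29, 0) = 0
Node uu (S = 112.5): V_uu = e^(−0.12)·[0.3589·123.7500 + 0.6411·50.6250] = 68.1774
Node ud (S = 63.75): V_ud = e^(−0.12)·[0.3589·50.6250 + 0.6411·9.1875] = 21.3389
Node dd (S = 36.12): V_dd = e^(−0.12)·[0.3589·9.1875 + 0.6411·0.0000] = 2.9246
Node u (S = 75): V_u = e^(−0.12)·[0.3589·68.1774 + 0.6411·21.3389] = 33.8355
Node d (S = 42.5): V_d = e^(−0.12)·[0.3589·21.3389 + 0.6411·2.9246] = 8.4555
Node 0 (S = 50): V_0 = e^(−0.12)·[0.3589·33.8355 + 0.6411·8.4555] = 15.5783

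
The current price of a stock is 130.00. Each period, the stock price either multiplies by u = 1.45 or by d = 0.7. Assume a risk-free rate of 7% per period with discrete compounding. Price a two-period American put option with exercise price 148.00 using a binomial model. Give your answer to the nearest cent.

Risk-neutral probability p = (1 + 0.07 − 0.7)/(1.45 − 0.7) = 0.3700/0.7500 = 0.4933
Terminal stock prices: S_uu = 273.3, S_ud = 131.9, S_dd = 63.7
Terminal payoffs (K − S): max(-125.3, 0) = 0, max(16.05, 0) = 16.05, max(84.3, 0) = 84.3
Node u (S = 188.5): continuation = 1/1.07·[0.4933·0.0000 + 0.5067·16.0500] = 7.6000; exercise value = 0.0000 ≤ continuation, so V_u = 7.6000
Node d (S = 91): continuation = 1/1.07·[0.4933·16.0500 + 0.5067·84.3000] = 47.3178; exercise value = 57.0000 > continuation, so V_d = 57.0000 (exercise)
Node 0 (S = 130): continuation = 1/1.07·[0.4933·7.6000 + 0.5067·57.0000] = 30.4947; exercise value = 18.0000 ≤ continuation, so V_0 = 30.4947

30.49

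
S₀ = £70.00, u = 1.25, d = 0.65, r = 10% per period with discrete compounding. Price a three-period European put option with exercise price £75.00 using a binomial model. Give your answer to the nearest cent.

Risk-neutral probability p = (1 + 0.1 − 0.65)/(1.25 − 0.65) = 0.4500/0.6000 = 0.7500
Terminal stock prices: S_uuu = 136.7, S_uud = 71.09, S_udd = 36.97, S_ddd = 19.22
Terminal payoffs (K − S): max(-61.72, 0) = 0, max(3.906, 0) = 3.906, max(38.03, 0) = 38.03, max(55.78, 0) = 55.78
Node uu (S = 109.4): V_uu = 1/1.1·[0.7500·0.0000 + 0.2500·3.9062] = 0.8878
Node ud (S = 56.88): V_ud = 1/1.1·[0.7500·3.9062 + 0.2500·38.0312] = 11.3068
Node dd (S = 29.58): V_dd = 1/1.1·[0.7500·38.0312 + 0.2500·55.7763] = 38.6068
Node u (S = 87.5): V_u = 1/1.1·[0.7500·0.8878 + 0.2500·11.3068] = 3.1750
Node d (S = 45.5): V_d = 1/1.1·[0.7500·11.3068 + 0.2500·38.6068] = 16.4835
Node 0 (S = 70): V_0 = 1/1.1·[0.7500·3.1750 + 0.2500·16.4835] = 5.9110

£5.91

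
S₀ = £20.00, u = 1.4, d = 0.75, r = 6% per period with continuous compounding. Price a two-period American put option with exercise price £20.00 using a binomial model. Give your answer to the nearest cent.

Risk-neutral probability p = (e^0.06 − 0.75)/(1.4 − 0.75) = 0.3118/0.6500 = 0.4797
Terminal stock prices: S_uu = 39.2, S_ud = 21, S_dd = 11.25
Terminal payoffs (K − S): max(-19.2, 0) = 0, max(-1, 0) = 0, max(8.75, 0) = 8.75
Node u (S = 28): continuation = e^(−0.06)·[0.4797·0.0000 + 0.5203·0.0000] = 0.0000; exercise value = 0.0000 ≤ continuation, so V_u = 0.0000
Node d (S = 15): continuation = e^(−0.06)·[0.4797·0.0000 + 0.5203·8.7500] = 4.2871; exercise value = 5.0000 > continuation, so V_d = 5.0000 (exercise)
Node 0 (S = 20): continuation = e^(−0.06)·[0.4797·0.0000 + 0.5203·5.0000] = 2.4498; exercise value = 0.0000 ≤ continuation, so V_0 = 2.4498

£2.45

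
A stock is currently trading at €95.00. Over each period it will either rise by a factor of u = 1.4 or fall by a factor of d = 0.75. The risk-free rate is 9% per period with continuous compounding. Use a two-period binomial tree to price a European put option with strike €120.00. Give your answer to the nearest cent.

Risk-neutral probability p = (e^0.09 − 0.75)/(1.4 − 0.75) = 0.3442/0.6500 = 0.5295
Terminal stock prices: S_uu = 186.2, S_ud = 99.75, S_dd = 53.44
Terminal payoffs (K − S): max(-66.2, 0) = 0, max(20.25, 0) = 20.25, max(66.56, 0) = 66.56
Node u (S = 133): V_u = e^(−0.09)·[0.5295·0.0000 + 0.4705·20.2500] = 8.7076
Node d (S = 71.25): V_d = e^(−0.09)·[0.5295·20.2500 + 0.4705·66.5625] = 38.4217
Node 0 (S = 95): V_0 = e^(−0.09)·[0.5295·8.7076 + 0.4705·38.4217] = 20.7354

€20.74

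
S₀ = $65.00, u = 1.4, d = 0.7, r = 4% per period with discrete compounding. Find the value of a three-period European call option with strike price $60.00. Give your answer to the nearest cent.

Risk-neutral probability p = (1 + 0.04 − 0.7)/(1.4 − 0.7) = 0.3400/0.7000 = 0.4857
Terminal stock prices: S_uuu = 178.4, S_uud = 89.18, S_udd = 44.59, S_ddd = 22.29
Terminal payoffs (S − K): max(118.4, 0) = 118.4, max(29.18, 0) = 29.18, max(-15.41, 0) = 0, max(-37.71, 0) = 0
Node uu (S = 127.4): V_uu = 1/1.04·[0.4857·118.3600 + 0.5143·29.1800] = 69.7077
Node ud (S = 63.7): V_ud = 1/1.04·[0.4857·29.1800 + 0.5143·0.0000] = 13.6280
Node dd (S = 31.85): V_dd = 1/1.04·[0.4857·0.0000 + 0.5143·0.0000] = 0.0000
Node u (S = 91): V_u = 1/1.04·[0.4857·69.7077 + 0.5143·13.6280] = 39.2949
Node d (S = 45.5): V_d = 1/1.04·[0.4857·13.6280 + 0.5143·0.0000] = 6.3647
Node 0 (S = 65): V_0 = 1/1.04·[0.4857·39.2949 + 0.5143·6.3647] = 21.4994

$21.50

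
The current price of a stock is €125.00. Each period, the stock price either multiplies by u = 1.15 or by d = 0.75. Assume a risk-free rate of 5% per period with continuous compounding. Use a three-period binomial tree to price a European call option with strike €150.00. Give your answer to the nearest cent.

€14.75

Risk-neutral probability p = (e^0.05 − 0.75)/(1.15 − 0.75) = 0.3013/0.4000 = 0.7532
Terminal stock prices: S_uuu = 190.1, S_uud = 124, S_udd = 80.86, S_ddd = 52.73
Terminal payoffs (S − K): max(40.11, 0) = 40.11, max(-26.02, 0) = 0, max(-69.14, 0) = 0, max(-97.27, 0) = 0
Node uu (S = 165.3): V_uu = e^(−0.05)·[0.7532·40.1094 + 0.2468·0.0000] = 28.7362
Node ud (S = 107.8): V_ud = e^(−0.05)·[0.7532·0.0000 + 0.2468·0.0000] = 0.0000
Node dd (S = 70.31): V_dd = e^(−0.05)·[0.7532·0.0000 + 0.2468·0.0000] = 0.0000
Node u (S = 143.8): V_u = e^(−0.05)·[0.7532·28.7362 + 0.2468·0.0000] = 20.5879
Node d (S = 93.75): V_d = e^(−0.05)·[0.7532·0.0000 + 0.2468·0.0000] = 0.0000
Node 0 (S = 125): V_0 = e^(−0.05)·[0.7532·20.5879 + 0.2468·0.0000] = 14.7501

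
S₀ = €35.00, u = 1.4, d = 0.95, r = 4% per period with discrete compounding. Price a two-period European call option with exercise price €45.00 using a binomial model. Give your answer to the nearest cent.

€1.33

Risk-neutral probability p = (1 + 0.04 − 0.95)/(1.4 − 0.95) = 0.0900/0.4500 = 0.2000
Terminal stock prices: S_uu = 68.6, S_ud = 46.55, S_dd = 31.59
Terminal payoffs (S − K): max(23.6, 0) = 23.6, max(1.55, 0) = 1.55, max(-13.41, 0) = 0
Node u (S = 49): V_u = 1/1.04·[0.2000·23.6000 + 0.8000·1.5500] = 5.7308
Node d (S = 33.25): V_d = 1/1.04·[0.2000·1.5500 + 0.8000·0.0000] = 0.2981
Node 0 (S = 35): V_0 = 1/1.04·[0.2000·5.7308 + 0.8000·0.2981] = 1.3314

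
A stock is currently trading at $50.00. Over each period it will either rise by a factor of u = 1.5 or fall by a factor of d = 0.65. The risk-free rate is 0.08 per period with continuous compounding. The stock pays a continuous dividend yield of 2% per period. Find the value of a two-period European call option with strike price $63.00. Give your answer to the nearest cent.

$9.90

Per-period risk-free factor R = e^0.08 = 1.0833; dividend-adjusted growth = e^(0.08−0.02) = 1.0618.
Risk-neutral probability p = (1.0618 − 0.65)/(1.5 − 0.65) = 0.4118/0.8500 = 0.4845
Terminal stock prices: S_uu = 112.5, S_ud = 48.75, S_dd = 21.13
Terminal payoffs (S − K): max(49.5, 0) = 49.5, max(-14.25, 0) = 0, max(-41.88, 0) = 0
Node u (S = 75): V_u = e^(−0.08)·[0.4845·49.5000 + 0.5155·0.0000] = 22.1395
Node d (S = 32.5): V_d = e^(−0.08)·[0.4845·0.0000 + 0.5155·0.0000] = 0.0000
Node 0 (S = 50): V_0 = e^(−0.08)·[0.4845·22.1395 + 0.5155·0.0000] = 9.9022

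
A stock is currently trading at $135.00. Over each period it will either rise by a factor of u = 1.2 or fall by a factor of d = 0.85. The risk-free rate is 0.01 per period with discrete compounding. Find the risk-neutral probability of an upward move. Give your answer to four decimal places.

Risk-neutral probability p = (1 + 0.01 − 0.85)/(1.2 − 0.85) = 0.1600/0.3500 = 0.4571

p = 0.4571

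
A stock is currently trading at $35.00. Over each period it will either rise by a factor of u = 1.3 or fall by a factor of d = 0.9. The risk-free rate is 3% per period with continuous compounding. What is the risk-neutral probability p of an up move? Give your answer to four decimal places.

p = 0.3261

Risk-neutral probability p = (e^0.03 − 0.9)/(1.3 − 0.9) = 0.1305/0.4000 = 0.3261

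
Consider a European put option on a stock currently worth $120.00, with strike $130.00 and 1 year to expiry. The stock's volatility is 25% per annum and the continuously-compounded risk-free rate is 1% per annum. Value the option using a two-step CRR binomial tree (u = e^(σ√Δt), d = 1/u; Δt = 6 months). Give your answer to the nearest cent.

CRR parameters: u = e^(σ√Δt) = e^(0.25·√0.5) = 1.1934, d = 1/u = 0.8380
Per-period rate: rΔt = 0.01·0.5 = 0.005, so R = e^0.005 = 1.0050
Risk-neutral probability p = (e^0.005 − 0.8380)/(1.1934 − 0.8380) = 0.1670/0.3554 = 0.4700
Terminal stock prices: S_uu = 170.9, S_ud = 120, S_dd = 84.26
Terminal payoffs (K − S): max(-40.89, 0) = 0, max(10, 0) = 10, max(45.74, 0) = 45.74
Node u (S = 143.2): V_u = e^(−0.005)·[0.4700·0.0000 + 0.5300·10.0000] = 5.2733
Node d (S = 100.6): V_d = e^(−0.005)·[0.4700·10.0000 + 0.5300·45.7374] = 28.7956
Node 0 (S = 120): V_0 = e^(−0.005)·[0.4700·5.2733 + 0.5300·28.7956] = 17.6511

$17.65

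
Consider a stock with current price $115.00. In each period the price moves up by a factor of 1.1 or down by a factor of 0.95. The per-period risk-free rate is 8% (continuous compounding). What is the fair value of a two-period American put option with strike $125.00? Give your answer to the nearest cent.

Risk-neutral probability p = (e^0.08 − 0.95)/(1.1 − 0.95) = 0.1333/0.1500 = 0.8886
Terminal stock prices: S_uu = 139.2, S_ud = 120.2, S_dd = 103.8
Terminal payoffs (K − S): max(-14.15, 0) = 0, max(4.825, 0) = 4.825, max(21.21, 0) = 21.21
Node u (S = 126.5): continuation = e^(−0.08)·[0.8886·0.0000 + 0.1114·4.8250] = 0.4963; exercise value = 0.0000 ≤ continuation, so V_u = 0.4963
Node d (S = 109.2): continuation = e^(−0.08)·[0.8886·4.8250 + 0.1114·21.2125] = 6.1395; exercise value = 15.7500 > continuation, so V_d = 15.7500 (exercise)
Node 0 (S = 115): continuation = e^(−0.08)·[0.8886·0.4963 + 0.1114·15.7500] = 2.0270; exercise value = 10.0000 > continuation, so V_0 = 10.0000 (exercise)

$10.00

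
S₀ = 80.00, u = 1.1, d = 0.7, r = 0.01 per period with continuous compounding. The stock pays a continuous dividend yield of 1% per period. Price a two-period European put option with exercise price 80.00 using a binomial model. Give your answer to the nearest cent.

Per-period risk-free factor R = e^0.01 = 1.0101; dividend-adjusted growth = e^(0.01−0.01) = 1.0000.
Risk-neutral probability p = (1.0000 − 0.7)/(1.1 − 0.7) = 0.3000/0.4000 = 0.7500
Terminal stock prices: S_uu = 96.8, S_ud = 61.6, S_dd = 39.2
Terminal payoffs (K − S): max(-16.8, 0) = 0, max(18.4, 0) = 18.4, max(40.8, 0) = 40.8
Node u (S = 88): V_u = e^(−0.01)·[0.7500·0.0000 + 0.2500·18.4000] = 4.5542
Node d (S = 56): V_d = e^(−0.01)·[0.7500·18.4000 + 0.2500·40.8000] = 23.7612
Node 0 (S = 80): V_0 = e^(−0.01)·[0.7500·4.5542 + 0.2500·23.7612] = 9.2629

9.26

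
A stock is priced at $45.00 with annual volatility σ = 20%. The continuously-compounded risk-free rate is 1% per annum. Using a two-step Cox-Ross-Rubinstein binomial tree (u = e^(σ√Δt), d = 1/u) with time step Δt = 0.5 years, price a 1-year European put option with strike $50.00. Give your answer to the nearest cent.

$6.74

CRR parameters: u = e^(σ√Δt) = e^(0.2·√0.5) = 1.1519, d = 1/u = 0.8681
Per-period rate: rΔt = 0.01·0.5 = 0.005, so R = e^0.005 = 1.0050
Risk-neutral probability p = (e^0.005 − 0.8681)/(1.1519 − 0.8681) = 0.1369/0.2838 = 0.4824
Terminal stock prices: S_uu = 59.71, S_ud = 45, S_dd = 33.91
Terminal payoffs (K − S): max(-9.71, 0) = 0, max(5, 0) = 5, max(16.09, 0) = 16.09
Node u (S = 51.84): V_u = e^(−0.005)·[0.4824·0.0000 + 0.5176·5.0000] = 2.5753
Node d (S = 39.07): V_d = e^(−0.005)·[0.4824·5.0000 + 0.5176·16.0863] = 10.6851
Node 0 (S = 45): V_0 = e^(−0.005)·[0.4824·2.5753 + 0.5176·10.6851] = 6.7394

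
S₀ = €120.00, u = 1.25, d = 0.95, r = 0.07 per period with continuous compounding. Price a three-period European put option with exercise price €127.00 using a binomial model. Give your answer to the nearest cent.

Risk-neutral probability p = (e^0.07 − 0.95)/(1.25 − 0.95) = 0.1225/0.3000 = 0.4084
Terminal stock prices: S_uuu = 234.4, S_uud = 178.1, S_udd = 135.4, S_ddd = 102.9
Terminal payoffs (K − S): max(-107.4, 0) = 0, max(-51.12, 0) = 0, max(-8.375, 0) = 0, max(24.12, 0) = 24.12
Node uu (S = 187.5): V_uu = e^(−0.07)·[0.4084·0.0000 + 0.5916·0.0000] = 0.0000
Node ud (S = 142.5): V_ud = e^(−0.07)·[0.4084·0.0000 + 0.5916·0.0000] = 0.0000
Node dd (S = 108.3): V_dd = e^(−0.07)·[0.4084·0.0000 + 0.5916·24.1150] = 13.3028
Node u (S = 150): V_u = e^(−0.07)·[0.4084·0.0000 + 0.5916·0.0000] = 0.0000
Node d (S = 114): V_d = e^(−0.07)·[0.4084·0.0000 + 0.5916·13.3028] = 7.3384
Node 0 (S = 120): V_0 = e^(−0.07)·[0.4084·0.0000 + 0.5916·7.3384] = 4.0482

€4.05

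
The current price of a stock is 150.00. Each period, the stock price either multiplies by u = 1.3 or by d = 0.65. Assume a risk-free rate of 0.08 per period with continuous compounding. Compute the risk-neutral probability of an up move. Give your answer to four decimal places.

Risk-neutral probability p = (e^0.08 − 0.65)/(1.3 − 0.65) = 0.4333/0.6500 = 0.6666

p = 0.6666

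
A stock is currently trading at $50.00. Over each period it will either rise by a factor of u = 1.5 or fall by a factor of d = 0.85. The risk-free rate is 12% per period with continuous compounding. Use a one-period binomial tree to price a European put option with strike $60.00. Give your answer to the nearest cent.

Risk-neutral probability p = (e^0.12 − 0.85)/(1.5 − 0.85) = 0.2775/0.6500 = 0.4269
Terminal stock prices: S_u = 75, S_d = 42.5
Terminal payoffs (K − S): max(-15, 0) = 0, max(17.5, 0) = 17.5
Node 0 (S = 50): V_0 = e^(−0.12)·[0.4269·0.0000 + 0.5731·17.5000] = 8.8949

$8.89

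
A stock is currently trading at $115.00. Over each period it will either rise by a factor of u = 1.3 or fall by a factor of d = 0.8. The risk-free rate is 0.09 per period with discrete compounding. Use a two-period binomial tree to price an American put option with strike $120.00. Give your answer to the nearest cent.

Risk-neutral probability p = (1 + 0.09 − 0.8)/(1.3 − 0.8) = 0.2900/0.5000 = 0.5800
Terminal stock prices: S_uu = 194.4, S_ud = 119.6, S_dd = 73.6
Terminal payoffs (K − S): max(-74.35, 0) = 0, max(0.4, 0) = 0.4, max(46.4, 0) = 46.4
Node u (S = 149.5): continuation = 1/1.09·[0.5800·0.0000 + 0.4200·0.4000] = 0.1541; exercise value = 0.0000 ≤ continuation, so V_u = 0.1541
Node d (S = 92): continuation = 1/1.09·[0.5800·0.4000 + 0.4200·46.4000] = 18.0917; exercise value = 28.0000 > continuation, so V_d = 28.0000 (exercise)
Node 0 (S = 115): continuation = 1/1.09·[0.5800·0.1541 + 0.4200·28.0000] = 10.8710; exercise value = 5.0000 ≤ continuation, so V_0 = 10.8710

$10.87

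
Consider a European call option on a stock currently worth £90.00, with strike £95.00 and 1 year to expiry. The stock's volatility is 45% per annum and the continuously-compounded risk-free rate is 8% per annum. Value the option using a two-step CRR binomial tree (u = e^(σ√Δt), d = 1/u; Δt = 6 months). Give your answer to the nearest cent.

CRR parameters: u = e^(σ√Δt) = e^(0.45·√0.5) = 1.3746, d = 1/u = 0.7275
Per-period rate: rΔt = 0.08·0.5 = 0.04, so R = e^0.04 = 1.0408
Risk-neutral probability p = (e^0.04 − 0.7275)/(1.3746 − 0.7275) = 0.3134/0.6472 = 0.4842
Terminal stock prices: S_uu = 170.1, S_ud = 90, S_dd = 47.63
Terminal payoffs (S − K): max(75.07, 0) = 75.07, max(-5, 0) = 0, max(-47.37, 0) = 0
Node u (S = 123.7): V_u = e^(−0.04)·[0.4842·75.0693 + 0.5158·0.0000] = 34.9214
Node d (S = 65.47): V_d = e^(−0.04)·[0.4842·0.0000 + 0.5158·0.0000] = 0.0000
Node 0 (S = 90): V_0 = e^(−0.04)·[0.4842·34.9214 + 0.5158·0.0000] = 16.2450

£16.25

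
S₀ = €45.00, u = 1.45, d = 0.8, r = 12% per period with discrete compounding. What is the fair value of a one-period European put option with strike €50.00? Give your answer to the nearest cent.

€6.35

Risk-neutral probability p = (1 + 0.12 − 0.8)/(1.45 − 0.8) = 0.3200/0.6500 = 0.4923
Terminal stock prices: S_u = 65.25, S_d = 36
Terminal payoffs (K − S): max(-15.25, 0) = 0, max(14, 0) = 14
Node 0 (S = 45): V_0 = 1/1.12·[0.4923·0.0000 + 0.5077·14.0000] = 6.3462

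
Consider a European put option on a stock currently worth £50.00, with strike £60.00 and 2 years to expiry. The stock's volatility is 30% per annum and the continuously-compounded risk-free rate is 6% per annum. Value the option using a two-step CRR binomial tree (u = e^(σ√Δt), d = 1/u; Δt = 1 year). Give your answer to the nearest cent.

£10.88

CRR parameters: u = e^(σ√Δt) = e^(0.3·√1) = 1.3499, d = 1/u = 0.7408
Per-period rate: rΔt = 0.06·1 = 0.06, so R = e^0.06 = 1.0618
Risk-neutral probability p = (e^0.06 − 0.7408)/(1.3499 − 0.7408) = 0.3210/0.6090 = 0.5271
Terminal stock prices: S_uu = 91.11, S_ud = 50, S_dd = 27.44
Terminal payoffs (K − S): max(-31.11, 0) = 0, max(10, 0) = 10, max(32.56, 0) = 32.56
Node u (S = 67.49): V_u = e^(−0.06)·[0.5271·0.0000 + 0.4729·10.0000] = 4.4537
Node d (S = 37.04): V_d = e^(−0.06)·[0.5271·10.0000 + 0.4729·32.5594] = 19.4650
Node 0 (S = 50): V_0 = e^(−0.06)·[0.5271·4.4537 + 0.4729·19.4650] = 10.8799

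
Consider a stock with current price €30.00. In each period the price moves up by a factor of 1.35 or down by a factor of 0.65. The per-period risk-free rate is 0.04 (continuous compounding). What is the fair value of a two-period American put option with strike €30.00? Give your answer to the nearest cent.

€5.29

Risk-neutral probability p = (e^0.04 − 0.65)/(1.35 − 0.65) = 0.3908/0.7000 = 0.5583
Terminal stock prices: S_uu = 54.68, S_ud = 26.32, S_dd = 12.68
Terminal payoffs (K − S): max(-24.68, 0) = 0, max(3.675, 0) = 3.675, max(17.32, 0) = 17.32
Node u (S = 40.5): continuation = e^(−0.04)·[0.5583·0.0000 + 0.4417·3.6750] = 1.5596; exercise value = 0.0000 ≤ continuation, so V_u = 1.5596
Node d (S = 19.5): continuation = e^(−0.04)·[0.5583·3.6750 + 0.4417·17.3250] = 9.3237; exercise value = 10.5000 > continuation, so V_d = 10.5000 (exercise)
Node 0 (S = 30): continuation = e^(−0.04)·[0.5583·1.5596 + 0.4417·10.5000] = 5.2926; exercise value = 0.0000 ≤ continuation, so V_0 = 5.2926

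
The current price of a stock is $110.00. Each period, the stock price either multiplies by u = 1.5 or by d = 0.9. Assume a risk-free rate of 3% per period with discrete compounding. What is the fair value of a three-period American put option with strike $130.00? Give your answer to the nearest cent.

Risk-neutral probability p = (1 + 0.03 − 0.9)/(1.5 − 0.9) = 0.1300/0.6000 = 0.2167
Terminal stock prices: S_uuu = 371.2, S_uud = 222.8, S_udd = 133.7, S_ddd = 80.19
Terminal payoffs (K − S): max(-241.2, 0) = 0, max(-92.75, 0) = 0, max(-3.65, 0) = 0, max(49.81, 0) = 49.81
Node uu (S = 247.5): continuation = 1/1.03·[0.2167·0.0000 + 0.7833·0.0000] = 0.0000; exercise value = 0.0000 ≤ continuation, so V_uu = 0.0000
Node ud (S = 148.5): continuation = 1/1.03·[0.2167·0.0000 + 0.7833·0.0000] = 0.0000; exercise value = 0.0000 ≤ continuation, so V_ud = 0.0000
Node dd (S = 89.1): continuation = 1/1.03·[0.2167·0.0000 + 0.7833·49.8100] = 37.8814; exercise value = 40.9000 > continuation, so V_dd = 40.9000 (exercise)
Node u (S = 165): continuation = 1/1.03·[0.2167·0.0000 + 0.7833·0.0000] = 0.0000; exercise value = 0.0000 ≤ continuation, so V_u = 0.0000
Node d (S = 99): continuation = 1/1.03·[0.2167·0.0000 + 0.7833·40.9000] = 31.1052; exercise value = 31.0000 ≤ continuation, so V_d = 31.1052
Node 0 (S = 110): continuation = 1/1.03·[0.2167·0.0000 + 0.7833·31.1052] = 23.6560; exercise value = 20.0000 ≤ continuation, so V_0 = 23.6560

$23.66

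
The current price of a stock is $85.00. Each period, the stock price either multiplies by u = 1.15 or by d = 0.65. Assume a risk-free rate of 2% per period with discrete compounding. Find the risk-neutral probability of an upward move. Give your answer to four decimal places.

Risk-neutral probability p = (1 + 0.02 − 0.65)/(1.15 − 0.65) = 0.3700/0.5000 = 0.7400

p = 0.7400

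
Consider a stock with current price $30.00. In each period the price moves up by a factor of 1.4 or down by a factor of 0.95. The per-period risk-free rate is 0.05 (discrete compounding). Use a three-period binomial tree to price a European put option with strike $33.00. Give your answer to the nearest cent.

Risk-neutral probability p = (1 + 0.05 − 0.95)/(1.4 − 0.95) = 0.1000/0.4500 = 0.2222
Terminal stock prices: S_uuu = 82.32, S_uud = 55.86, S_udd = 37.91, S_ddd = 25.72
Terminal payoffs (K − S): max(-49.32, 0) = 0, max(-22.86, 0) = 0, max(-4.905, 0) = 0, max(7.279, 0) = 7.279
Node uu (S = 58.8): V_uu = 1/1.05·[0.2222·0.0000 + 0.7778·0.0000] = 0.0000
Node ud (S = 39.9): V_ud = 1/1.05·[0.2222·0.0000 + 0.7778·0.0000] = 0.0000
Node dd (S = 27.07): V_dd = 1/1.05·[0.2222·0.0000 + 0.7778·7.2788] = 5.3917
Node u (S = 42): V_u = 1/1.05·[0.2222·0.0000 + 0.7778·0.0000] = 0.0000
Node d (S = 28.5): V_d = 1/1.05·[0.2222·0.0000 + 0.7778·5.3917] = 3.9938
Node 0 (S = 30): V_0 = 1/1.05·[0.2222·0.0000 + 0.7778·3.9938] = 2.9584

$2.96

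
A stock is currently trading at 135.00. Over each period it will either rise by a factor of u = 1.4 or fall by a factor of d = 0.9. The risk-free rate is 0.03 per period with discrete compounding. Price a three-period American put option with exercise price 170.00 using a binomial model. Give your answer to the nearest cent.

Risk-neutral probability p = (1 + 0.03 − 0.9)/(1.4 − 0.9) = 0.1300/0.5000 = 0.2600
Terminal stock prices: S_uuu = 370.4, S_uud = 238.1, S_udd = 153.1, S_ddd = 98.42
Terminal payoffs (K − S): max(-200.4, 0) = 0, max(-68.14, 0) = 0, max(16.91, 0) = 16.91, max(71.58, 0) = 71.58
Node uu (S = 264.6): continuation = 1/1.03·[0.2600·0.0000 + 0.7400·0.0000] = 0.0000; exercise value = 0.0000 ≤ continuation, so V_uu = 0.0000
Node ud (S = 170.1): continuation = 1/1.03·[0.2600·0.0000 + 0.7400·16.9100] = 12.1489; exercise value = 0.0000 ≤ continuation, so V_ud = 12.1489
Node dd (S = 109.4): continuation = 1/1.03·[0.2600·16.9100 + 0.7400·71.5850] = 55.6985; exercise value = 60.6500 > continuation, so V_dd = 60.6500 (exercise)
Node u (S = 189): continuation = 1/1.03·[0.2600·0.0000 + 0.7400·12.1489] = 8.7284; exercise value = 0.0000 ≤ continuation, so V_u = 8.7284
Node d (S = 121.5): continuation = 1/1.03·[0.2600·12.1489 + 0.7400·60.6500] = 46.6405; exercise value = 48.5000 > continuation, so V_d = 48.5000 (exercise)
Node 0 (S = 135): continuation = 1/1.03·[0.2600·8.7284 + 0.7400·48.5000] = 37.0479; exercise value = 35.0000 ≤ continuation, so V_0 = 37.0479

37.05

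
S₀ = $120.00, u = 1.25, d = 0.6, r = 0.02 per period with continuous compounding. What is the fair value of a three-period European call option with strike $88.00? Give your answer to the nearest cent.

Risk-neutral probability p = (e^0.02 − 0.6)/(1.25 − 0.6) = 0.4202/0.6500 = 0.6465
Terminal stock prices: S_uuu = 234.4, S_uud = 112.5, S_udd = 54, S_ddd = 25.92
Terminal payoffs (S − K): max(146.4, 0) = 146.4, max(24.5, 0) = 24.5, max(-34, 0) = 0, max(-62.08, 0) = 0
Node uu (S = 187.5): V_uu = e^(−0.02)·[0.6465·146.3750 + 0.3535·24.5000] = 101.2425
Node ud (S = 90): V_ud = e^(−0.02)·[0.6465·24.5000 + 0.3535·0.0000] = 15.5247
Node dd (S = 43.2): V_dd = e^(−0.02)·[0.6465·0.0000 + 0.3535·0.0000] = 0.0000
Node u (S = 150): V_u = e^(−0.02)·[0.6465·101.2425 + 0.3535·15.5247] = 69.5335
Node d (S = 72): V_d = e^(−0.02)·[0.6465·15.5247 + 0.3535·0.0000] = 9.8374
Node 0 (S = 120): V_0 = e^(−0.02)·[0.6465·69.5335 + 0.3535·9.8374] = 47.4698

$47.47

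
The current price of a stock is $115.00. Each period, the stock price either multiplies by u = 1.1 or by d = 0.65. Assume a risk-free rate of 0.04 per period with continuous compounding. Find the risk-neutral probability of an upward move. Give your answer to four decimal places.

p = 0.8685

Risk-neutral probability p = (e^0.04 − 0.65)/(1.1 − 0.65) = 0.3908/0.4500 = 0.8685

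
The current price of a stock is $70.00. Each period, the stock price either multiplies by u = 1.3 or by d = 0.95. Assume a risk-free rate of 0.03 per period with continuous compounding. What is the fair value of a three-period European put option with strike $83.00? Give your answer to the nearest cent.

$9.92

Risk-neutral probability p = (e^0.03 − 0.95)/(1.3 − 0.95) = 0.0805/0.3500 = 0.2299
Terminal stock prices: S_uuu = 153.8, S_uud = 112.4, S_udd = 82.13, S_ddd = 60.02
Terminal payoffs (K − S): max(-70.79, 0) = 0, max(-29.39, 0) = 0, max(0.8725, 0) = 0.8725, max(22.98, 0) = 22.98
Node uu (S = 118.3): V_uu = e^(−0.03)·[0.2299·0.0000 + 0.7701·0.0000] = 0.0000
Node ud (S = 86.45): V_ud = e^(−0.03)·[0.2299·0.0000 + 0.7701·0.8725] = 0.6521
Node dd (S = 63.17): V_dd = e^(−0.03)·[0.2299·0.8725 + 0.7701·22.9838] = 17.3720
Node u (S = 91): V_u = e^(−0.03)·[0.2299·0.0000 + 0.7701·0.6521] = 0.4873
Node d (S = 66.5): V_d = e^(−0.03)·[0.2299·0.6521 + 0.7701·17.3720] = 13.1287
Node 0 (S = 70): V_0 = e^(−0.03)·[0.2299·0.4873 + 0.7701·13.1287] = 9.9207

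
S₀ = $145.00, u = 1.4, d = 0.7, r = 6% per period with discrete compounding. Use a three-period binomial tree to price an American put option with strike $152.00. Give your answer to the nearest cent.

$28.49

Risk-neutral probability p = (1 + 0.06 − 0.7)/(1.4 − 0.7) = 0.3600/0.7000 = 0.5143
Terminal stock prices: S_uuu = 397.9, S_uud = 198.9, S_udd = 99.47, S_ddd = 49.73
Terminal payoffs (K − S): max(-245.9, 0) = 0, max(-46.94, 0) = 0, max(52.53, 0) = 52.53, max(102.3, 0) = 102.3
Node uu (S = 284.2): continuation = 1/1.06·[0.5143·0.0000 + 0.4857·0.0000] = 0.0000; exercise value = 0.0000 ≤ continuation, so V_uu = 0.0000
Node ud (S = 142.1): continuation = 1/1.06·[0.5143·0.0000 + 0.4857·52.5300] = 24.0704; exercise value = 9.9000 ≤ continuation, so V_ud = 24.0704
Node dd (S = 71.05): continuation = 1/1.06·[0.5143·52.5300 + 0.4857·102.2650] = 72.3462; exercise value = 80.9500 > continuation, so V_dd = 80.9500 (exercise)
Node u (S = 203): continuation = 1/1.06·[0.5143·0.0000 + 0.4857·24.0704] = 11.0295; exercise value = 0.0000 ≤ continuation, so V_u = 11.0295
Node d (S = 101.5): continuation = 1/1.06·[0.5143·24.0704 + 0.4857·80.9500] = 48.7713; exercise value = 50.5000 > continuation, so V_d = 50.5000 (exercise)
Node 0 (S = 145): continuation = 1/1.06·[0.5143·11.0295 + 0.4857·50.5000] = 28.4914; exercise value = 7.0000 ≤ continuation, so V_0 = 28.4914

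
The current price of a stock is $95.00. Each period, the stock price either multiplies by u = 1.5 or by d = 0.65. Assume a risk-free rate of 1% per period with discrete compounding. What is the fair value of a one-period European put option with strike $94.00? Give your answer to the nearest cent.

$18.41

Risk-neutral probability p = (1 + 0.01 − 0.65)/(1.5 − 0.65) = 0.3600/0.8500 = 0.4235
Terminal stock prices: S_u = 142.5, S_d = 61.75
Terminal payoffs (K − S): max(-48.5, 0) = 0, max(32.25, 0) = 32.25
Node 0 (S = 95): V_0 = 1/1.01·[0.4235·0.0000 + 0.5765·32.2500] = 18.4071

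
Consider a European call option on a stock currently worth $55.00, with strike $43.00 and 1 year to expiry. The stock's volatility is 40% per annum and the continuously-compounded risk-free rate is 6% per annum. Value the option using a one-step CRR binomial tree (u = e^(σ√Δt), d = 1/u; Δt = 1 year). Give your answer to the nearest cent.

$17.53

CRR parameters: u = e^(σ√Δt) = e^(0.4·√1) = 1.4918, d = 1/u = 0.6703
Per-period rate: rΔt = 0.06·1 = 0.06, so R = e^0.06 = 1.0618
Risk-neutral probability p = (e^0.06 − 0.6703)/(1.4918 − 0.6703) = 0.3915/0.8215 = 0.4766
Terminal stock prices: S_u = 82.05, S_d = 36.87
Terminal payoffs (S − K): max(39.05, 0) = 39.05, max(-6.132, 0) = 0
Node 0 (S = 55): V_0 = e^(−0.06)·[0.4766·39.0504 + 0.5234·0.0000] = 17.5270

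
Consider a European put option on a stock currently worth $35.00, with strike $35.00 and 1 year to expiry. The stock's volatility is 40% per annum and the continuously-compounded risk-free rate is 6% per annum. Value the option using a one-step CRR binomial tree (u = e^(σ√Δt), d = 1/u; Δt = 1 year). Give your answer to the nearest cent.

$5.69

CRR parameters: u = e^(σ√Δt) = e^(0.4·√1) = 1.4918, d = 1/u = 0.6703
Per-period rate: rΔt = 0.06·1 = 0.06, so R = e^0.06 = 1.0618
Risk-neutral probability p = (e^0.06 − 0.6703)/(1.4918 − 0.6703) = 0.3915/0.8215 = 0.4766
Terminal stock prices: S_u = 52.21, S_d = 23.46
Terminal payoffs (K − S): max(-17.21, 0) = 0, max(11.54, 0) = 11.54
Node 0 (S = 35): V_0 = e^(−0.06)·[0.4766·0.0000 + 0.5234·11.5388] = 5.6879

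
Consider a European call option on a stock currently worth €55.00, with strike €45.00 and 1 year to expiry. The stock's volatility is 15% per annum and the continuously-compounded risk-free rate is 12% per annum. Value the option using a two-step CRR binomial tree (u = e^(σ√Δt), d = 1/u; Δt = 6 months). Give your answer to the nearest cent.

CRR parameters: u = e^(σ√Δt) = e^(0.15·√0.5) = 1.1119, d = 1/u = 0.8994
Per-period rate: rΔt = 0.12·0.5 = 0.06, so R = e^0.06 = 1.0618
Risk-neutral probability p = (e^0.06 − 0.8994)/(1.1119 − 0.8994) = 0.1625/0.2125 = 0.7645
Terminal stock prices: S_uu = 68, S_ud = 55, S_dd = 44.49
Terminal payoffs (S − K): max(23, 0) = 23, max(10, 0) = 10, max(-0.5128, 0) = 0
Node u (S = 61.15): V_u = e^(−0.06)·[0.7645·22.9971 + 0.2355·10.0000] = 18.7748
Node d (S = 49.47): V_d = e^(−0.06)·[0.7645·10.0000 + 0.2355·0.0000] = 7.1994
Node 0 (S = 55): V_0 = e^(−0.06)·[0.7645·18.7748 + 0.2355·7.1994] = 15.1138

€15.11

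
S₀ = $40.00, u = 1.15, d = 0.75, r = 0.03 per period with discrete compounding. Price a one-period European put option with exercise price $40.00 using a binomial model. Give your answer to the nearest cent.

Risk-neutral probability p = (1 + 0.03 − 0.75)/(1.15 − 0.75) = 0.2800/0.4000 = 0.7000
Terminal stock prices: S_u = 46, S_d = 30
Terminal payoffs (K − S): max(-6, 0) = 0, max(10, 0) = 10
Node 0 (S = 40): V_0 = 1/1.03·[0.7000·0.0000 + 0.3000·10.0000] = 2.9126

$2.91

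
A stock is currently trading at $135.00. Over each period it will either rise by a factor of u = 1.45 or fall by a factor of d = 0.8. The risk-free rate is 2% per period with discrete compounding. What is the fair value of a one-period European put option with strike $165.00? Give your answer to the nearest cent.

$36.97

Risk-neutral probability p = (1 + 0.02 − 0.8)/(1.45 − 0.8) = 0.2200/0.6500 = 0.3385
Terminal stock prices: S_u = 195.8, S_d = 108
Terminal payoffs (K − S): max(-30.75, 0) = 0, max(57, 0) = 57
Node 0 (S = 135): V_0 = 1/1.02·[0.3385·0.0000 + 0.6615·57.0000] = 36.9683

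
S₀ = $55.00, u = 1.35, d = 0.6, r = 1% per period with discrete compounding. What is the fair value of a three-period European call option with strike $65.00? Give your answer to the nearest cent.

Risk-neutral probability p = (1 + 0.01 − 0.6)/(1.35 − 0.6) = 0.4100/0.7500 = 0.5467
Terminal stock prices: S_uuu = 135.3, S_uud = 60.14, S_udd = 26.73, S_ddd = 11.88
Terminal payoffs (S − K): max(70.32, 0) = 70.32, max(-4.857, 0) = 0, max(-38.27, 0) = 0, max(-53.12, 0) = 0
Node uu (S = 100.2): V_uu = 1/1.01·[0.5467·70.3206 + 0.4533·0.0000] = 38.0613
Node ud (S = 44.55): V_ud = 1/1.01·[0.5467·0.0000 + 0.4533·0.0000] = 0.0000
Node dd (S = 19.8): V_dd = 1/1.01·[0.5467·0.0000 + 0.4533·0.0000] = 0.0000
Node u (S = 74.25): V_u = 1/1.01·[0.5467·38.0613 + 0.4533·0.0000] = 20.6009
Node d (S = 33): V_d = 1/1.01·[0.5467·0.0000 + 0.4533·0.0000] = 0.0000
Node 0 (S = 55): V_0 = 1/1.01·[0.5467·20.6009 + 0.4533·0.0000] = 11.1503

$11.15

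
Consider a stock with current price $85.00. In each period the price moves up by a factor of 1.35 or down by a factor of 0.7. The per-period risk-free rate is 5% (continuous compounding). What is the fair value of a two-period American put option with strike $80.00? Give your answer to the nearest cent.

$8.96

Risk-neutral probability p = (e^0.05 − 0.7)/(1.35 − 0.7) = 0.3513/0.6500 = 0.5404
Terminal stock prices: S_uu = 154.9, S_ud = 80.33, S_dd = 41.65
Terminal payoffs (K − S): max(-74.91, 0) = 0, max(-0.325, 0) = 0, max(38.35, 0) = 38.35
Node u (S = 114.8): continuation = e^(−0.05)·[0.5404·0.0000 + 0.4596·0.0000] = 0.0000; exercise value = 0.0000 ≤ continuation, so V_u = 0.0000
Node d (S = 59.5): continuation = e^(−0.05)·[0.5404·0.0000 + 0.4596·38.3500] = 16.7654; exercise value = 20.5000 > continuation, so V_d = 20.5000 (exercise)
Node 0 (S = 85): continuation = e^(−0.05)·[0.5404·0.0000 + 0.4596·20.5000] = 8.9620; exercise value = 0.0000 ≤ continuation, so V_0 = 8.9620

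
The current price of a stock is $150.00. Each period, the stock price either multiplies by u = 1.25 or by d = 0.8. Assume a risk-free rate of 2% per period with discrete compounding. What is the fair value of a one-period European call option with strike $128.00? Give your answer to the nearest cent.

Risk-neutral probability p = (1 + 0.02 − 0.8)/(1.25 − 0.8) = 0.2200/0.4500 = 0.4889
Terminal stock prices: S_u = 187.5, S_d = 120
Terminal payoffs (S − K): max(59.5, 0) = 59.5, max(-8, 0) = 0
Node 0 (S = 150): V_0 = 1/1.02·[0.4889·59.5000 + 0.5111·0.0000] = 28.5185

$28.52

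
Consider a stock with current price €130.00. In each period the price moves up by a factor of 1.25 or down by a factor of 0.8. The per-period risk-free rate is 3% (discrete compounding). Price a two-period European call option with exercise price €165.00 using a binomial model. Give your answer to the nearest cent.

Risk-neutral probability p = (1 + 0.03 − 0.8)/(1.25 − 0.8) = 0.2300/0.4500 = 0.5111
Terminal stock prices: S_uu = 203.1, S_ud = 130, S_dd = 83.2
Terminal payoffs (S − K): max(38.12, 0) = 38.12, max(-35, 0) = 0, max(-81.8, 0) = 0
Node u (S = 162.5): V_u = 1/1.03·[0.5111·38.1250 + 0.4889·0.0000] = 18.9186
Node d (S = 104): V_d = 1/1.03·[0.5111·0.0000 + 0.4889·0.0000] = 0.0000
Node 0 (S = 130): V_0 = 1/1.03·[0.5111·18.9186 + 0.4889·0.0000] = 9.3878

€9.39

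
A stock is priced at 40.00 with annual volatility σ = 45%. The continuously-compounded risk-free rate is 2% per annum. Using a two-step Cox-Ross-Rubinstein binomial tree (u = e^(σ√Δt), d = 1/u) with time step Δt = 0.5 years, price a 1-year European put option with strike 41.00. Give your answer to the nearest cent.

6.65

CRR parameters: u = e^(σ√Δt) = e^(0.45·√0.5) = 1.3746, d = 1/u = 0.7275
Per-period rate: rΔt = 0.02·0.5 = 0.01, so R = e^0.01 = 1.0101
Risk-neutral probability p = (e^0.01 − 0.7275)/(1.3746 − 0.7275) = 0.2826/0.6472 = 0.4366
Terminal stock prices: S_uu = 75.59, S_ud = 40, S_dd = 21.17
Terminal payoffs (K − S): max(-34.59, 0) = 0, max(1, 0) = 1, max(19.83, 0) = 19.83
Node u (S = 54.99): V_u = e^(−0.01)·[0.4366·0.0000 + 0.5634·1.0000] = 0.5578
Node d (S = 29.1): V_d = e^(−0.01)·[0.4366·1.0000 + 0.5634·19.8322] = 11.4937
Node 0 (S = 40): V_0 = e^(−0.01)·[0.4366·0.5578 + 0.5634·11.4937] = 6.6517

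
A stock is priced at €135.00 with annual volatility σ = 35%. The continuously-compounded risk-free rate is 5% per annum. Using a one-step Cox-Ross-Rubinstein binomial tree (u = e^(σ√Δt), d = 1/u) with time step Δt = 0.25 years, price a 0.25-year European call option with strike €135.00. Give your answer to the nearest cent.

€12.55

CRR parameters: u = e^(σ√Δt) = e^(0.35·√0.25) = 1.1912, d = 1/u = 0.8395
Per-period rate: rΔt = 0.05·0.25 = 0.0125, so R = e^0.0125 = 1.0126
Risk-neutral probability p = (e^0.0125 − 0.8395)/(1.1912 − 0.8395) = 0.1731/0.3518 = 0.4921
Terminal stock prices: S_u = 160.8, S_d = 113.3
Terminal payoffs (S − K): max(25.82, 0) = 25.82, max(-21.67, 0) = 0
Node 0 (S = 135): V_0 = e^(−0.0125)·[0.4921·25.8182 + 0.5079·0.0000] = 12.5478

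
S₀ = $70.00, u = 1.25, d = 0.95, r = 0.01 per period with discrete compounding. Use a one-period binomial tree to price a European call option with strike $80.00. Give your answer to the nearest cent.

Risk-neutral probability p = (1 + 0.01 − 0.95)/(1.25 − 0.95) = 0.0600/0.3000 = 0.2000
Terminal stock prices: S_u = 87.5, S_d = 66.5
Terminal payoffs (S − K): max(7.5, 0) = 7.5, max(-13.5, 0) = 0
Node 0 (S = 70): V_0 = 1/1.01·[0.2000·7.5000 + 0.8000·0.0000] = 1.4851

$1.49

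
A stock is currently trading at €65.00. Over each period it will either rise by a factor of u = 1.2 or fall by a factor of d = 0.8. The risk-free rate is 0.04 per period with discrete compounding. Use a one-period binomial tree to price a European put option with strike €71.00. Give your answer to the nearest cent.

€7.31

Risk-neutral probability p = (1 + 0.04 − 0.8)/(1.2 − 0.8) = 0.2400/0.4000 = 0.6000
Terminal stock prices: S_u = 78, S_d = 52
Terminal payoffs (K − S): max(-7, 0) = 0, max(19, 0) = 19
Node 0 (S = 65): V_0 = 1/1.04·[0.6000·0.0000 + 0.4000·19.0000] = 7.3077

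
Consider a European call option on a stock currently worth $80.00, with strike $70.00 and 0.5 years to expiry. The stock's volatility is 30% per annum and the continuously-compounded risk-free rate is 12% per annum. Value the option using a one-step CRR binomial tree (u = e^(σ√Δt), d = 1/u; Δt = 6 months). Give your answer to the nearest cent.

$16.11

CRR parameters: u = e^(σ√Δt) = e^(0.3·√0.5) = 1.2363, d = 1/u = 0.8089
Per-period rate: rΔt = 0.12·0.5 = 0.06, so R = e^0.06 = 1.0618
Risk-neutral probability p = (e^0.06 − 0.8089)/(1.2363 − 0.8089) = 0.2530/0.4275 = 0.5918
Terminal stock prices: S_u = 98.9, S_d = 64.71
Terminal payoffs (S − K): max(28.9, 0) = 28.9, max(-5.291, 0) = 0
Node 0 (S = 80): V_0 = e^(−0.06)·[0.5918·28.9049 + 0.4082·0.0000] = 16.1105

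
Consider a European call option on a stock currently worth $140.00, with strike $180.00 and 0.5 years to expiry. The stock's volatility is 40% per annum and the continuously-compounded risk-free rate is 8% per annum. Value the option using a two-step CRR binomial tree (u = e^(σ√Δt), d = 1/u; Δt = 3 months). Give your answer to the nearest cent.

CRR parameters: u = e^(σ√Δt) = e^(0.4·√0.25) = 1.2214, d = 1/u = 0.8187
Per-period rate: rΔt = 0.08·0.25 = 0.02, so R = e^0.02 = 1.0202
Risk-neutral probability p = (e^0.02 − 0.8187)/(1.2214 − 0.8187) = 0.2015/0.4027 = 0.5003
Terminal stock prices: S_uu = 208.9, S_ud = 140, S_dd = 93.84
Terminal payoffs (S − K): max(28.86, 0) = 28.86, max(-40, 0) = 0, max(-86.16, 0) = 0
Node u (S = 171): V_u = e^(−0.02)·[0.5003·28.8555 + 0.4997·0.0000] = 14.1515
Node d (S = 114.6): V_d = e^(−0.02)·[0.5003·0.0000 + 0.4997·0.0000] = 0.0000
Node 0 (S = 140): V_0 = e^(−0.02)·[0.5003·14.1515 + 0.4997·0.0000] = 6.9403

$6.94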